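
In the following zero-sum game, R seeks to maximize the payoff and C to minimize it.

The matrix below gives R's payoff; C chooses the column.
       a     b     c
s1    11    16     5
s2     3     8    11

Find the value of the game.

53/7

Column b is strictly dominated by a for C (it gives R more in every row).
The remaining 2×2 game on (s1, s2) × (a, c) has no saddle point. Let R play s1 with probability p; indifference gives 11p + 3(1−p) = 5p + 11(1−p), so p = 4/7.
Similarly C's optimal q on a is 3/7, and the value is 11·(3/7) + (5)·(4/7) = 53/7.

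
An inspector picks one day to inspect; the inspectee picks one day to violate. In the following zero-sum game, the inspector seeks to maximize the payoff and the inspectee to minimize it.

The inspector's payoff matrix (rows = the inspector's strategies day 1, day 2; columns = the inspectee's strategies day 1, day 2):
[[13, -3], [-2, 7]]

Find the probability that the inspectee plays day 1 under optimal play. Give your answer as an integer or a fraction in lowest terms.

Row minima are -3 and -2, so the inspector's maximin is -2; column maxima are 13 and 7, so the inspectee's minimax is 7. These differ, so the equilibrium is in mixed strategies.
Let the inspectee play day 1 with probability q. The inspector is indifferent when 13q − 3(1−q) = −2q + 7(1−q), giving q = 2/5.

2/5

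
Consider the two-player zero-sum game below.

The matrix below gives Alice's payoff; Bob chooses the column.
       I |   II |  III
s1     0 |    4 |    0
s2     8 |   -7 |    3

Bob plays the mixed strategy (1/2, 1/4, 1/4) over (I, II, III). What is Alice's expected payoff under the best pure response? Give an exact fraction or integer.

3

s1: (0)·(1/2) + (4)·(1/4) + (0)·(1/4) = 1.
s2: (8)·(1/2) + (-7)·(1/4) + (3)·(1/4) = 3.
The best pure response is s2 with expected payoff 3.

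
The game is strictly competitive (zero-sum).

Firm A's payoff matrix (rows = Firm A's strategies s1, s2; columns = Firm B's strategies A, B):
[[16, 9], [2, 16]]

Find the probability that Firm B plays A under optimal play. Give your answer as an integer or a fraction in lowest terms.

1/3

Row minima are 9 and 2, so Firm A's maximin is 9; column maxima are 16 and 16, so Firm B's minimax is 16. These differ, so the equilibrium is in mixed strategies.
Let Firm B play A with probability q. Firm A is indifferent when 16q + 9(1−q) = 2q + 16(1−q), giving q = 1/3.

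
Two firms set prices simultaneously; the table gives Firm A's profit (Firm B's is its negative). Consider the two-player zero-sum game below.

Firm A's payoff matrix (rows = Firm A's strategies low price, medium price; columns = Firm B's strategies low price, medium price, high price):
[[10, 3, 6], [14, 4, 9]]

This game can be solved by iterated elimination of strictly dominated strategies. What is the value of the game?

4

Column low price is strictly dominated by medium price for Firm B (3<10, 4<14); eliminate low price.
Row low price is strictly dominated by row medium price (4>3, 9>6); eliminate low price.
Column high price is strictly dominated by medium price for Firm B (4<9); eliminate high price.
Only (medium price, medium price) remains, with payoff 4.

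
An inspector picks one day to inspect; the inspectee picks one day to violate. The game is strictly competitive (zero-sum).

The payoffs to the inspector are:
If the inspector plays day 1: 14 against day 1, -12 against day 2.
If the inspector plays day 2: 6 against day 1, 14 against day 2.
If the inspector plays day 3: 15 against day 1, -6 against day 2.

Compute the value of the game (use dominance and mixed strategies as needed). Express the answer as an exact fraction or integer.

246/29

Row day 1 is strictly dominated by row day 3, so the inspector never plays it.
The remaining 2×2 game on (day 2, day 3) × (day 1, day 2) has no saddle point. Let the inspector play day 2 with probability p; indifference gives 6p + 15(1−p) = 14p − 6(1−p), so p = 21/29.
Similarly the inspectee's optimal q on day 1 is 20/29, and the value is 6·(20/29) + (14)·(9/29) = 246/29.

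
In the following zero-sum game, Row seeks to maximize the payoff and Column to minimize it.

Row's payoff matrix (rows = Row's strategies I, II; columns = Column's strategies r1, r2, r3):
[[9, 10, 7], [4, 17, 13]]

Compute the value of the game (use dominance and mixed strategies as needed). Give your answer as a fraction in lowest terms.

Column r2 is strictly dominated by r3 for Column (it gives Row more in every row).
The remaining 2×2 game on (I, II) × (r1, r3) has no saddle point. Let Row play I with probability p; indifference gives 9p + 4(1−p) = 7p + 13(1−p), so p = 9/11.
Similarly Column's optimal q on r1 is 6/11, and the value is 9·(6/11) + (7)·(5/11) = 89/11.

89/11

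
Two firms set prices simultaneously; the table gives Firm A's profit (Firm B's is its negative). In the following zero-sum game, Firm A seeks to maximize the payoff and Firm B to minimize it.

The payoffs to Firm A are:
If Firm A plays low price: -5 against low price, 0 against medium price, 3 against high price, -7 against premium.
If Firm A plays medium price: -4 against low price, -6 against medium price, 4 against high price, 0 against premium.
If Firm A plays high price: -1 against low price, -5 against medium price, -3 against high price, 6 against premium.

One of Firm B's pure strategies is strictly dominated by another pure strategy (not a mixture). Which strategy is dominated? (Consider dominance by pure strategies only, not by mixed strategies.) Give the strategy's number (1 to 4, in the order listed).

Firm B prefers columns that give Firm A less. Compare high price with medium price: 0 < 3, -6 < 4, -5 < -3.
So medium price strictly dominates high price for Firm B; high price is strictly dominated.

3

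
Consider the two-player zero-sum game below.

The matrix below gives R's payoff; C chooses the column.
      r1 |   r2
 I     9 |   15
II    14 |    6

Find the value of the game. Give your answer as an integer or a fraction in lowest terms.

78/7

Row minima are 9 and 6, so R's maximin is 9; column maxima are 14 and 15, so C's minimax is 14. These differ, so the equilibrium is in mixed strategies.
Let R play I with probability p. C is indifferent when 9p + 14(1−p) = 15p + 6(1−p), giving p = 4/7.
Let C play r1 with probability q. R is indifferent when 9q + 15(1−q) = 14q + 6(1−q), giving q = 9/14.
The value is 9·(9/14) + (15)·(5/14) = 78/7.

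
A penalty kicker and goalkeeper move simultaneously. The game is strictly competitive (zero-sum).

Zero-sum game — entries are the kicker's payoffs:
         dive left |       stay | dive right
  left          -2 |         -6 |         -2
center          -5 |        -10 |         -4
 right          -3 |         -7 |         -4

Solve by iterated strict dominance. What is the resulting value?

-6

Row right is strictly dominated by row left (-2>-3, -6>-7, -2>-4); eliminate right.
Column dive left is strictly dominated by stay for the goalkeeper (-6<-2, -10<-5); eliminate dive left.
Column dive right is strictly dominated by stay for the goalkeeper (-6<-2, -10<-4); eliminate dive right.
Row center is strictly dominated by row left (-6>-10); eliminate center.
Only (left, stay) remains, with payoff -6.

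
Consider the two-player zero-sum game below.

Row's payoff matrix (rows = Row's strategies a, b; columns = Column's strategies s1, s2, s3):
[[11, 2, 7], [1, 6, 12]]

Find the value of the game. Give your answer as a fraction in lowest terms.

Column s3 is strictly dominated by s2 for Column (it gives Row more in every row).
The remaining 2×2 game on (a, b) × (s1, s2) has no saddle point. Let Row play a with probability p; indifference gives 11p + (1−p) = 2p + 6(1−p), so p = 5/14.
Similarly Column's optimal q on s1 is 2/7, and the value is 11·(2/7) + (2)·(5/7) = 32/7.

32/7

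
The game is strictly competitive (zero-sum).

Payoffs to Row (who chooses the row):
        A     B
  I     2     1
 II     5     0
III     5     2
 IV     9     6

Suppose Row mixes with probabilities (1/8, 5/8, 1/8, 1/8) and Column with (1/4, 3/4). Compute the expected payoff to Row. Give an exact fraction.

Against (1/4, 3/4), each row's expected payoff is I: 5/4; II: 5/4; III: 11/4; IV: 27/4.
Taking the (1/8, 5/8, 1/8, 1/8)-weighted average: (1/8)·(5/4) + (5/8)·(5/4) + (1/8)·(11/4) + (1/8)·(27/4) = 17/8.

17/8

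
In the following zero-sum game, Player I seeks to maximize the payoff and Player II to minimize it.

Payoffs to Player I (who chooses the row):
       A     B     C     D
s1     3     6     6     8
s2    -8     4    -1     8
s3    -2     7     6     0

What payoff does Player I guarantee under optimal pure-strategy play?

Row minima: 3, -8, -2 → Player I's maximin is 3.
Column maxima: 3, 7, 6, 8 → Player II's minimax is 3.
They coincide at (s1, A), so the value is 3.

3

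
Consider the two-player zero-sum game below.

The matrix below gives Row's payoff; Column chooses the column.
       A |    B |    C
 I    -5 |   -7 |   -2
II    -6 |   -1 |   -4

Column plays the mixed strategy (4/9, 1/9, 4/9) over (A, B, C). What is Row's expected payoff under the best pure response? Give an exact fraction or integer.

I: (-5)·(4/9) + (-7)·(1/9) + (-2)·(4/9) = -35/9.
II: (-6)·(4/9) + (-1)·(1/9) + (-4)·(4/9) = -41/9.
The best pure response is I with expected payoff -35/9.

-35/9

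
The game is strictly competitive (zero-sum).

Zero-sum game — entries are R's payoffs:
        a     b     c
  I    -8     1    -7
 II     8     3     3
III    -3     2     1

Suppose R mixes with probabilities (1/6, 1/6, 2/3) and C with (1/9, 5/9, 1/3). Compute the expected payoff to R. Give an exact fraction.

Against (1/9, 5/9, 1/3), each row's expected payoff is I: -8/3; II: 32/9; III: 10/9.
Taking the (1/6, 1/6, 2/3)-weighted average: (1/6)·(-8/3) + (1/6)·(32/9) + (2/3)·(10/9) = 8/9.

8/9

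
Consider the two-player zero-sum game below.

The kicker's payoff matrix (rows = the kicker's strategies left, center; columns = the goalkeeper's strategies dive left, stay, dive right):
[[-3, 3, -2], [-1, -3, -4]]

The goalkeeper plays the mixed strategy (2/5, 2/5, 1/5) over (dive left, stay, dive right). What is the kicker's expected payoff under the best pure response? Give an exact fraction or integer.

left: (-3)·(2/5) + (3)·(2/5) + (-2)·(1/5) = -2/5.
center: (-1)·(2/5) + (-3)·(2/5) + (-4)·(1/5) = -12/5.
The best pure response is left with expected payoff -2/5.

-2/5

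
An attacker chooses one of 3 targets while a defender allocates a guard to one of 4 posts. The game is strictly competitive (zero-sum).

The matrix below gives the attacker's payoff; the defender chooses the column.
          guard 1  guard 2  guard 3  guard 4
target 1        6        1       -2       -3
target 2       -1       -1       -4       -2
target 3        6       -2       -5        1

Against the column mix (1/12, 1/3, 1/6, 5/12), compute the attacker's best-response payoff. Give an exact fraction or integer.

target 1: (6)·(1/12) + (1)·(1/3) + (-2)·(1/6) + (-3)·(5/12) = -3/4.
target 2: (-1)·(1/12) + (-1)·(1/3) + (-4)·(1/6) + (-2)·(5/12) = -23/12.
target 3: (6)·(1/12) + (-2)·(1/3) + (-5)·(1/6) + (1)·(5/12) = -7/12.
The best pure response is target 3 with expected payoff -7/12.

-7/12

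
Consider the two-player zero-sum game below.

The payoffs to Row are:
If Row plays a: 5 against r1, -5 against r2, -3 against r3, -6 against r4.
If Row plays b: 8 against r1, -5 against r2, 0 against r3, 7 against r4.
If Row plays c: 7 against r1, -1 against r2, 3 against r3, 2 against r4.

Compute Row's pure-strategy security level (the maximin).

The worst-case payoff for each row is a: -6, b: -5, c: -1.
The best of these is -1.

-1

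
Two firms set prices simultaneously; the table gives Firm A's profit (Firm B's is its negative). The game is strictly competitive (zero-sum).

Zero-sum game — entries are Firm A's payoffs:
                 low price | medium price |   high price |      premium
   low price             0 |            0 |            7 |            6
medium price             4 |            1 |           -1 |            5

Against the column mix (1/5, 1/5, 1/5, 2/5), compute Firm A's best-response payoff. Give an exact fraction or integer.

low price: (0)·(1/5) + (0)·(1/5) + (7)·(1/5) + (6)·(2/5) = 19/5.
medium price: (4)·(1/5) + (1)·(1/5) + (-1)·(1/5) + (5)·(2/5) = 14/5.
The best pure response is low price with expected payoff 19/5.

19/5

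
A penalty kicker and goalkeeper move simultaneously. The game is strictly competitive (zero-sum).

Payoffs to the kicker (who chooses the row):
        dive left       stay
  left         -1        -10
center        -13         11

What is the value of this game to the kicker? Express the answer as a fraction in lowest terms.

-47/11

Row minima are -10 and -13, so the kicker's maximin is -10; column maxima are -1 and 11, so the goalkeeper's minimax is -1. These differ, so the equilibrium is in mixed strategies.
Let the kicker play left with probability p. The goalkeeper is indifferent when −p − 13(1−p) = −10p + 11(1−p), giving p = 8/11.
Let the goalkeeper play dive left with probability q. The kicker is indifferent when −q − 10(1−q) = −13q + 11(1−q), giving q = 7/11.
The value is -1·(7/11) + (-10)·(4/11) = -47/11.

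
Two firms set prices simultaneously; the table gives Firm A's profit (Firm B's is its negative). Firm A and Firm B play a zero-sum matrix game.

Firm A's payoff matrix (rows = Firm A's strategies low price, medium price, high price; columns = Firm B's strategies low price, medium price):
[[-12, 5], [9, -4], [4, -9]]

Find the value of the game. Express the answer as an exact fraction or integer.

Row high price is strictly dominated by row medium price, so Firm A never plays it.
The remaining 2×2 game on (low price, medium price) × (low price, medium price) has no saddle point. Let Firm A play low price with probability p; indifference gives −12p + 9(1−p) = 5p − 4(1−p), so p = 13/30.
Similarly Firm B's optimal q on low price is 3/10, and the value is -12·(3/10) + (5)·(7/10) = -1/10.

-1/10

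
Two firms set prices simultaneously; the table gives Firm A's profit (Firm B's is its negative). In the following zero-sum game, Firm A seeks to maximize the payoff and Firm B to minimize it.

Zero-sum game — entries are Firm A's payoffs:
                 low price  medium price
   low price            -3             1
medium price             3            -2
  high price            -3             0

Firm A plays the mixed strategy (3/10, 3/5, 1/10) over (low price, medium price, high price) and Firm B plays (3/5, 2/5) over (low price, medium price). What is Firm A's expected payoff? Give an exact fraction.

Against (3/5, 2/5), each row's expected payoff is low price: -7/5; medium price: 1; high price: -9/5.
Taking the (3/10, 3/5, 1/10)-weighted average: (3/10)·(-7/5) + (3/5)·(1) + (1/10)·(-9/5) = 0.

0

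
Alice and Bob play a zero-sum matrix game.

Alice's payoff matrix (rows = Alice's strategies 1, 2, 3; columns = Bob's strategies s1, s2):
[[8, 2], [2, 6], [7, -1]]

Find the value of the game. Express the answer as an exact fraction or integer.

22/5

Row 3 is strictly dominated by row 1, so Alice never plays it.
The remaining 2×2 game on (1, 2) × (s1, s2) has no saddle point. Let Alice play 1 with probability p; indifference gives 8p + 2(1−p) = 2p + 6(1−p), so p = 2/5.
Similarly Bob's optimal q on s1 is 2/5, and the value is 8·(2/5) + (2)·(3/5) = 22/5.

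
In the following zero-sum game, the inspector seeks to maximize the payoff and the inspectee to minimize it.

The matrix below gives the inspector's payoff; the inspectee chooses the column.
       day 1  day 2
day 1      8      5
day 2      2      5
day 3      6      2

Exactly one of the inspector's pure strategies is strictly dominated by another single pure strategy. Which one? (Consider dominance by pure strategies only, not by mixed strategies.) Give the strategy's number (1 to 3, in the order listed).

Compare day 3 with day 1: 8 > 6, 5 > 2.
So day 1 strictly dominates day 3 for the inspector; day 3 is strictly dominated.

3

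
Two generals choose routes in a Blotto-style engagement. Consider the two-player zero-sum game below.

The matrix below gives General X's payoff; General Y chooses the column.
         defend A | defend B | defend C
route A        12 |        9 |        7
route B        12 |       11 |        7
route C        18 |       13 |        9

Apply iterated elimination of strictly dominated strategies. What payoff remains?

Row route A is strictly dominated by row route C (18>12, 13>9, 9>7); eliminate route A.
Column defend B is strictly dominated by defend C for General Y (7<11, 9<13); eliminate defend B.
Column defend A is strictly dominated by defend C for General Y (7<12, 9<18); eliminate defend A.
Row route B is strictly dominated by row route C (9>7); eliminate route B.
Only (route C, defend C) remains, with payoff 9.

9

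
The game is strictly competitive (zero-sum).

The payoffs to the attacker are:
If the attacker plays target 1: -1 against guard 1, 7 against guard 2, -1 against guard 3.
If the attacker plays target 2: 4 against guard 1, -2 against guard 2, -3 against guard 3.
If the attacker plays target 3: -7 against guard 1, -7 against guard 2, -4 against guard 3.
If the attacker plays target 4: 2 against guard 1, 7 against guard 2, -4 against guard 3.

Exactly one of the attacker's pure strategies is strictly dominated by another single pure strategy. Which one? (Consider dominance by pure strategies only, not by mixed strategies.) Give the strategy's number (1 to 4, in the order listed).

Compare target 3 with target 1: -1 > -7, 7 > -7, -1 > -4.
So target 1 strictly dominates target 3 for the attacker; target 3 is strictly dominated.

3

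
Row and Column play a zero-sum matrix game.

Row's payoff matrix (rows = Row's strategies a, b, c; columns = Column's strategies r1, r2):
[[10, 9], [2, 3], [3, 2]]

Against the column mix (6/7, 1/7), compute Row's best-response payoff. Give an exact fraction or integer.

a: (10)·(6/7) + (9)·(1/7) = 69/7.
b: (2)·(6/7) + (3)·(1/7) = 15/7.
c: (3)·(6/7) + (2)·(1/7) = 20/7.
The best pure response is a with expected payoff 69/7.

69/7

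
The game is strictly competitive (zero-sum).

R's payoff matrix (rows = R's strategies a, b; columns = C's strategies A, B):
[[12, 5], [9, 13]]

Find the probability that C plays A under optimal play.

Row minima are 5 and 9, so R's maximin is 9; column maxima are 12 and 13, so C's minimax is 12. These differ, so the equilibrium is in mixed strategies.
Let C play A with probability q. R is indifferent when 12q + 5(1−q) = 9q + 13(1−q), giving q = 8/11.

8/11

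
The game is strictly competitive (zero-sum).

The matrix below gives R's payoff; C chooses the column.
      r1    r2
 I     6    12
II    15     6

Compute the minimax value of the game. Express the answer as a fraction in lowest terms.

Row minima are 6 and 6, so R's maximin is 6; column maxima are 15 and 12, so C's minimax is 12. These differ, so the equilibrium is in mixed strategies.
Let R play I with probability p. C is indifferent when 6p + 15(1−p) = 12p + 6(1−p), giving p = 3/5.
Let C play r1 with probability q. R is indifferent when 6q + 12(1−q) = 15q + 6(1−q), giving q = 2/5.
The value is 6·(2/5) + (12)·(3/5) = 48/5.

48/5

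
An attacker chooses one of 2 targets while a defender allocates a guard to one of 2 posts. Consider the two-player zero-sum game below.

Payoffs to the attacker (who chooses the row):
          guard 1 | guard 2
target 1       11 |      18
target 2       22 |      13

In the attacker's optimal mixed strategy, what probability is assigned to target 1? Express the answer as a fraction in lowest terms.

Row minima are 11 and 13, so the attacker's maximin is 13; column maxima are 22 and 18, so the defender's minimax is 18. These differ, so the equilibrium is in mixed strategies.
Let the attacker play target 1 with probability p. The defender is indifferent when 11p + 22(1−p) = 18p + 13(1−p), giving p = 9/16.

9/16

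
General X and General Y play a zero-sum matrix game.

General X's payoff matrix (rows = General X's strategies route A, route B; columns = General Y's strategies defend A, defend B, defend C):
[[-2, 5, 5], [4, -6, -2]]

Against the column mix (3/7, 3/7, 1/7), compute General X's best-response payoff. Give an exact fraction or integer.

route A: (-2)·(3/7) + (5)·(3/7) + (5)·(1/7) = 2.
route B: (4)·(3/7) + (-6)·(3/7) + (-2)·(1/7) = -8/7.
The best pure response is route A with expected payoff 2.

2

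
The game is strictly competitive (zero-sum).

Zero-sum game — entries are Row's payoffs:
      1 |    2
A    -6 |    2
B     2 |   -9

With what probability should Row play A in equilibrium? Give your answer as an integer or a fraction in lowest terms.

Row minima are -6 and -9, so Row's maximin is -6; column maxima are 2 and 2, so Column's minimax is 2. These differ, so the equilibrium is in mixed strategies.
Let Row play A with probability p. Column is indifferent when −6p + 2(1−p) = 2p − 9(1−p), giving p = 11/19.

11/19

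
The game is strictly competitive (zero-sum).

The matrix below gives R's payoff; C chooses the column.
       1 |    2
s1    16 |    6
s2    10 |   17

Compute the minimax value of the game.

Row minima are 6 and 10, so R's maximin is 10; column maxima are 16 and 17, so C's minimax is 16. These differ, so the equilibrium is in mixed strategies.
Let R play s1 with probability p. C is indifferent when 16p + 10(1−p) = 6p + 17(1−p), giving p = 7/17.
Let C play 1 with probability q. R is indifferent when 16q + 6(1−q) = 10q + 17(1−q), giving q = 11/17.
The value is 16·(11/17) + (6)·(6/17) = 212/17.

212/17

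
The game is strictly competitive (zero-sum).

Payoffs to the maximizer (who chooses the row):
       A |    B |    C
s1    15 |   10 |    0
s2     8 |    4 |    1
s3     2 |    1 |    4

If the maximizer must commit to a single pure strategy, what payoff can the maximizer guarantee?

The worst-case payoff for each row is s1: 0, s2: 1, s3: 1.
The best of these is 1.

1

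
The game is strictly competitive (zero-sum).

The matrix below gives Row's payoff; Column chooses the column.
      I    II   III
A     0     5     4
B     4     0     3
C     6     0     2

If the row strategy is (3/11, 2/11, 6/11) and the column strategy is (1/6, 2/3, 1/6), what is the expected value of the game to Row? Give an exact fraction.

Against (1/6, 2/3, 1/6), each row's expected payoff is A: 4; B: 7/6; C: 4/3.
Taking the (3/11, 2/11, 6/11)-weighted average: (3/11)·(4) + (2/11)·(7/6) + (6/11)·(4/3) = 67/33.

67/33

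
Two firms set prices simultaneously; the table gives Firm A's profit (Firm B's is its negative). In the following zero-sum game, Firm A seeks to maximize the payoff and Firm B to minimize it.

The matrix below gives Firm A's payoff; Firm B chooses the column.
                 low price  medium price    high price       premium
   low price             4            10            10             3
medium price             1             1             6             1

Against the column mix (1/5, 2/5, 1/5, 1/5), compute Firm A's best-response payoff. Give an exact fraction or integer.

37/5

low price: (4)·(1/5) + (10)·(2/5) + (10)·(1/5) + (3)·(1/5) = 37/5.
medium price: (1)·(1/5) + (1)·(2/5) + (6)·(1/5) + (1)·(1/5) = 2.
The best pure response is low price with expected payoff 37/5.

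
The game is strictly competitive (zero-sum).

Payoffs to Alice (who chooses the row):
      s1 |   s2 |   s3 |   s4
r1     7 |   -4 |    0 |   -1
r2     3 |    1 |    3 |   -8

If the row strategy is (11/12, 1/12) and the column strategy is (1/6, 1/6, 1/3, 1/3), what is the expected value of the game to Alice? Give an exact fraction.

Against (1/6, 1/6, 1/3, 1/3), each row's expected payoff is r1: 1/6; r2: -1.
Taking the (11/12, 1/12)-weighted average: (11/12)·(1/6) + (1/12)·(-1) = 5/72.

5/72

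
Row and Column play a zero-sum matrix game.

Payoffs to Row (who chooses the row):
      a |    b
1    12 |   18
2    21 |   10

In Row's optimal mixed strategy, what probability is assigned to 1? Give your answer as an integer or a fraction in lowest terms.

Row minima are 12 and 10, so Row's maximin is 12; column maxima are 21 and 18, so Column's minimax is 18. These differ, so the equilibrium is in mixed strategies.
Let Row play 1 with probability p. Column is indifferent when 12p + 21(1−p) = 18p + 10(1−p), giving p = 11/17.

11/17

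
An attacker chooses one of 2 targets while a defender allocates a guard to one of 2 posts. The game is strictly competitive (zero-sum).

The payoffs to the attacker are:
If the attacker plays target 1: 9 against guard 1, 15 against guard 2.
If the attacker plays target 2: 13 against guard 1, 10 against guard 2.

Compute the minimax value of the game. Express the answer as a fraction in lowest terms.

Row minima are 9 and 10, so the attacker's maximin is 10; column maxima are 13 and 15, so the defender's minimax is 13. These differ, so the equilibrium is in mixed strategies.
Let the attacker play target 1 with probability p. The defender is indifferent when 9p + 13(1−p) = 15p + 10(1−p), giving p = 1/3.
Let the defender play guard 1 with probability q. The attacker is indifferent when 9q + 15(1−q) = 13q + 10(1−q), giving q = 5/9.
The value is 9·(5/9) + (15)·(4/9) = 35/3.

35/3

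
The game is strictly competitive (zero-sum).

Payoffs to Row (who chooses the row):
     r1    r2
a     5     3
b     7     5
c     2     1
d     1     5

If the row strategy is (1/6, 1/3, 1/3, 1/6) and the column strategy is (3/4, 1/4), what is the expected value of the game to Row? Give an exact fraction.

Against (3/4, 1/4), each row's expected payoff is a: 9/2; b: 13/2; c: 7/4; d: 2.
Taking the (1/6, 1/3, 1/3, 1/6)-weighted average: (1/6)·(9/2) + (1/3)·(13/2) + (1/3)·(7/4) + (1/6)·(2) = 23/6.

23/6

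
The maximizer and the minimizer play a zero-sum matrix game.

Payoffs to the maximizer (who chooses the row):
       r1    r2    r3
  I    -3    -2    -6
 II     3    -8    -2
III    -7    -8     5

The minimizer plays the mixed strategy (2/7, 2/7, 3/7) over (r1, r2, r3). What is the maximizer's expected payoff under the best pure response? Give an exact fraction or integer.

I: (-3)·(2/7) + (-2)·(2/7) + (-6)·(3/7) = -4.
II: (3)·(2/7) + (-8)·(2/7) + (-2)·(3/7) = -16/7.
III: (-7)·(2/7) + (-8)·(2/7) + (5)·(3/7) = -15/7.
The best pure response is III with expected payoff -15/7.

-15/7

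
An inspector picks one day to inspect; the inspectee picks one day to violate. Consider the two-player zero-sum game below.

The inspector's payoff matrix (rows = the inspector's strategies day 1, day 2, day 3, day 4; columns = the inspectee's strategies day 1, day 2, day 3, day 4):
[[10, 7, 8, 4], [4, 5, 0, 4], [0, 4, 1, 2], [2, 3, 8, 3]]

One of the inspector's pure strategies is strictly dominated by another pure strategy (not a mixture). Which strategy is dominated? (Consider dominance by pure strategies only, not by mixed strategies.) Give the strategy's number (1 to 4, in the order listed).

3

Compare day 3 with day 1: 10 > 0, 7 > 4, 8 > 1, 4 > 2.
So day 1 strictly dominates day 3 for the inspector; day 3 is strictly dominated.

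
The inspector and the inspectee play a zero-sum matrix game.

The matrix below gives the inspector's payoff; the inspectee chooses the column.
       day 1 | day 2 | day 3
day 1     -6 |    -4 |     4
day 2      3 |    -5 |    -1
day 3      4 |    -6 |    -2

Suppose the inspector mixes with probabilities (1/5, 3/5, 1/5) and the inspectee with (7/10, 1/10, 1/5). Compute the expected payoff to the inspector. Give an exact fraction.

11/25

Against (7/10, 1/10, 1/5), each row's expected payoff is day 1: -19/5; day 2: 7/5; day 3: 9/5.
Taking the (1/5, 3/5, 1/5)-weighted average: (1/5)·(-19/5) + (3/5)·(7/5) + (1/5)·(9/5) = 11/25.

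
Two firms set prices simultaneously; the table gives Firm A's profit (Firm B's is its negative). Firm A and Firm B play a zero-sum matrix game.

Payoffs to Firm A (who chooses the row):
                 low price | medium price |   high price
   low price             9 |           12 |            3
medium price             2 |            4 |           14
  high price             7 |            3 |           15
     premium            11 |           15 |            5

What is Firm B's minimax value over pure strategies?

The worst case (largest entry) in each column is low price: 11, medium price: 15, high price: 15.
The best (smallest) of these is 11.

11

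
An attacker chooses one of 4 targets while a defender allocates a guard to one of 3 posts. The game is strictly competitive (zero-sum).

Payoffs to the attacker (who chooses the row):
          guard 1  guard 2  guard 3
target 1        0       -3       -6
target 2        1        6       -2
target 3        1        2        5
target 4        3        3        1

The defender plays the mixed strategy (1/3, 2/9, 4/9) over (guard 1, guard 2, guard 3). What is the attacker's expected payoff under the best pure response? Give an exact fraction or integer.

target 1: (0)·(1/3) + (-3)·(2/9) + (-6)·(4/9) = -10/3.
target 2: (1)·(1/3) + (6)·(2/9) + (-2)·(4/9) = 7/9.
target 3: (1)·(1/3) + (2)·(2/9) + (5)·(4/9) = 3.
target 4: (3)·(1/3) + (3)·(2/9) + (1)·(4/9) = 19/9.
The best pure response is target 3 with expected payoff 3.

3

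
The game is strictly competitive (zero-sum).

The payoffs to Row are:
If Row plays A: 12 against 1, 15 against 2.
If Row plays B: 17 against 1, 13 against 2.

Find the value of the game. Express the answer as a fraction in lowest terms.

Row minima are 12 and 13, so Row's maximin is 13; column maxima are 17 and 15, so Column's minimax is 15. These differ, so the equilibrium is in mixed strategies.
Let Row play A with probability p. Column is indifferent when 12p + 17(1−p) = 15p + 13(1−p), giving p = 4/7.
Let Column play 1 with probability q. Row is indifferent when 12q + 15(1−q) = 17q + 13(1−q), giving q = 2/7.
The value is 12·(2/7) + (15)·(5/7) = 99/7.

99/7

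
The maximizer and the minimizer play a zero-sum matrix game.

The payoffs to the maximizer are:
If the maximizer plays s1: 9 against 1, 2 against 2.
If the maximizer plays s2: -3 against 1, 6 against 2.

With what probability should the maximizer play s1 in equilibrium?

Row minima are 2 and -3, so the maximizer's maximin is 2; column maxima are 9 and 6, so the minimizer's minimax is 6. These differ, so the equilibrium is in mixed strategies.
Let the maximizer play s1 with probability p. The minimizer is indifferent when 9p − 3(1−p) = 2p + 6(1−p), giving p = 9/16.

9/16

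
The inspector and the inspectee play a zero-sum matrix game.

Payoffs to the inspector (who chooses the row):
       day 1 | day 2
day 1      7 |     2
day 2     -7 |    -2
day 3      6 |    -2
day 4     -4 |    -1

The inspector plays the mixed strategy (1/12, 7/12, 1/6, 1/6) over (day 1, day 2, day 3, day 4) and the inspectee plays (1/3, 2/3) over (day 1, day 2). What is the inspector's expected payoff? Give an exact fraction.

-37/18

Against (1/3, 2/3), each row's expected payoff is day 1: 11/3; day 2: -11/3; day 3: 2/3; day 4: -2.
Taking the (1/12, 7/12, 1/6, 1/6)-weighted average: (1/12)·(11/3) + (7/12)·(-11/3) + (1/6)·(2/3) + (1/6)·(-2) = -37/18.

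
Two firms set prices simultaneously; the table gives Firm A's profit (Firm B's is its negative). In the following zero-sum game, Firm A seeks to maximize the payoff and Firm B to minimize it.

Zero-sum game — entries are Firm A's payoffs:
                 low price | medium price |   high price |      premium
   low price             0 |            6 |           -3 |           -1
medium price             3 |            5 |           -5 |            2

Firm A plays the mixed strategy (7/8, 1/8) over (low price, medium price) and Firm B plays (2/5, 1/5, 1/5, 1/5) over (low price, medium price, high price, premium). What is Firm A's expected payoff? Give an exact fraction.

11/20

Against (2/5, 1/5, 1/5, 1/5), each row's expected payoff is low price: 2/5; medium price: 8/5.
Taking the (7/8, 1/8)-weighted average: (7/8)·(2/5) + (1/8)·(8/5) = 11/20.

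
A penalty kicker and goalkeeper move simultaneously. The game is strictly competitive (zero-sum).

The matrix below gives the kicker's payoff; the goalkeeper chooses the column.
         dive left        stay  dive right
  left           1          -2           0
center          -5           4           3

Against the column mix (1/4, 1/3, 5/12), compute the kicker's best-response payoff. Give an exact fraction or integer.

4/3

left: (1)·(1/4) + (-2)·(1/3) + (0)·(5/12) = -5/12.
center: (-5)·(1/4) + (4)·(1/3) + (3)·(5/12) = 4/3.
The best pure response is center with expected payoff 4/3.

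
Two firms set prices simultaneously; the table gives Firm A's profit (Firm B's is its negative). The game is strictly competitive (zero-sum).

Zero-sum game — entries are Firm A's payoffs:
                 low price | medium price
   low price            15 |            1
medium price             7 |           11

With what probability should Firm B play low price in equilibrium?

Row minima are 1 and 7, so Firm A's maximin is 7; column maxima are 15 and 11, so Firm B's minimax is 11. These differ, so the equilibrium is in mixed strategies.
Let Firm B play low price with probability q. Firm A is indifferent when 15q + (1−q) = 7q + 11(1−q), giving q = 5/9.

5/9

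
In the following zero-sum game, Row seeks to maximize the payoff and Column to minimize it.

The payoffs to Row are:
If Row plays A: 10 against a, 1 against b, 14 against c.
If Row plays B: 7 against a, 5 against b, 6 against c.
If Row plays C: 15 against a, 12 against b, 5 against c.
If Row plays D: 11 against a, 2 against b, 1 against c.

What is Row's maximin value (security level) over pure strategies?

The worst-case payoff for each row is A: 1, B: 5, C: 5, D: 1.
The best of these is 5.

5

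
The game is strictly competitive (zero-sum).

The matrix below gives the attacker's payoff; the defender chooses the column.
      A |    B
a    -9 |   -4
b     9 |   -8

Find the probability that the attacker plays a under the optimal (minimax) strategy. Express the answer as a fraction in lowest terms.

Row minima are -9 and -8, so the attacker's maximin is -8; column maxima are 9 and -4, so the defender's minimax is -4. These differ, so the equilibrium is in mixed strategies.
Let the attacker play a with probability p. The defender is indifferent when −9p + 9(1−p) = −4p − 8(1−p), giving p = 17/22.

17/22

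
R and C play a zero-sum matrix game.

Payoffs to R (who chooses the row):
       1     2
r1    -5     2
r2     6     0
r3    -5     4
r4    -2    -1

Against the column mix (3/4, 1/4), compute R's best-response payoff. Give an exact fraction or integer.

r1: (-5)·(3/4) + (2)·(1/4) = -13/4.
r2: (6)·(3/4) + (0)·(1/4) = 9/2.
r3: (-5)·(3/4) + (4)·(1/4) = -11/4.
r4: (-2)·(3/4) + (-1)·(1/4) = -7/4.
The best pure response is r2 with expected payoff 9/2.

9/2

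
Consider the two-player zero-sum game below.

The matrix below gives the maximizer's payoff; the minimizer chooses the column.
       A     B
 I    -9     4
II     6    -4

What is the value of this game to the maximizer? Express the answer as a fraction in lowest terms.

Row minima are -9 and -4, so the maximizer's maximin is -4; column maxima are 6 and 4, so the minimizer's minimax is 4. These differ, so the equilibrium is in mixed strategies.
Let the maximizer play I with probability p. The minimizer is indifferent when −9p + 6(1−p) = 4p − 4(1−p), giving p = 10/23.
Let the minimizer play A with probability q. The maximizer is indifferent when −9q + 4(1−q) = 6q − 4(1−q), giving q = 8/23.
The value is -9·(8/23) + (4)·(15/23) = -12/23.

-12/23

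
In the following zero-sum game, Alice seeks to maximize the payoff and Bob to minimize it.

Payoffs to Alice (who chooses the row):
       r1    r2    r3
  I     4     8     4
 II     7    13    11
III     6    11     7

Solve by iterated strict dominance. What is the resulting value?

7

Column r2 is strictly dominated by r1 for Bob (4<8, 7<13, 6<11); eliminate r2.
Row III is strictly dominated by row II (7>6, 11>7); eliminate III.
Row I is strictly dominated by row II (7>4, 11>4); eliminate I.
Column r3 is strictly dominated by r1 for Bob (7<11); eliminate r3.
Only (II, r1) remains, with payoff 7.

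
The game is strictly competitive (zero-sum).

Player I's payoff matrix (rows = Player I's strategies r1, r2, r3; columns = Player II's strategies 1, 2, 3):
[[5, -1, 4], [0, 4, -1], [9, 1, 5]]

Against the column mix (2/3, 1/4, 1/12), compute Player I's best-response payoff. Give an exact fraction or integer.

r1: (5)·(2/3) + (-1)·(1/4) + (4)·(1/12) = 41/12.
r2: (0)·(2/3) + (4)·(1/4) + (-1)·(1/12) = 11/12.
r3: (9)·(2/3) + (1)·(1/4) + (5)·(1/12) = 20/3.
The best pure response is r3 with expected payoff 20/3.

20/3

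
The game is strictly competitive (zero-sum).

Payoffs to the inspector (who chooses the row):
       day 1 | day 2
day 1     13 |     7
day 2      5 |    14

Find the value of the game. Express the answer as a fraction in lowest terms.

Row minima are 7 and 5, so the inspector's maximin is 7; column maxima are 13 and 14, so the inspectee's minimax is 13. These differ, so the equilibrium is in mixed strategies.
Let the inspector play day 1 with probability p. The inspectee is indifferent when 13p + 5(1−p) = 7p + 14(1−p), giving p = 3/5.
Let the inspectee play day 1 with probability q. The inspector is indifferent when 13q + 7(1−q) = 5q + 14(1−q), giving q = 7/15.
The value is 13·(7/15) + (7)·(8/15) = 49/5.

49/5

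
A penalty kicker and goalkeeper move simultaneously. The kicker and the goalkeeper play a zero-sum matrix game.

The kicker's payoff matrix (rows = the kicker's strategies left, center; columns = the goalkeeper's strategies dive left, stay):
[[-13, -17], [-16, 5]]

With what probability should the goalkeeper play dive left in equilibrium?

22/25

Row minima are -17 and -16, so the kicker's maximin is -16; column maxima are -13 and 5, so the goalkeeper's minimax is -13. These differ, so the equilibrium is in mixed strategies.
Let the goalkeeper play dive left with probability q. The kicker is indifferent when −13q − 17(1−q) = −16q + 5(1−q), giving q = 22/25.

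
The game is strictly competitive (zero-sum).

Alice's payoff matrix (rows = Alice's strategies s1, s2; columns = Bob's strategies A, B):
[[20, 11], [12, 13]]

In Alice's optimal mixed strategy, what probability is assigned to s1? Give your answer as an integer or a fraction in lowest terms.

1/10

Row minima are 11 and 12, so Alice's maximin is 12; column maxima are 20 and 13, so Bob's minimax is 13. These differ, so the equilibrium is in mixed strategies.
Let Alice play s1 with probability p. Bob is indifferent when 20p + 12(1−p) = 11p + 13(1−p), giving p = 1/10.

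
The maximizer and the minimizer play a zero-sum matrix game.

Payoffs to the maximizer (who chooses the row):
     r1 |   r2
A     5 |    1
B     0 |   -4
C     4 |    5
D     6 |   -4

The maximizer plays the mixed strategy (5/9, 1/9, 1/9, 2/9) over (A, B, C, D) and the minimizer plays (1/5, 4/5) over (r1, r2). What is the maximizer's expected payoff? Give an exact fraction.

Against (1/5, 4/5), each row's expected payoff is A: 9/5; B: -16/5; C: 24/5; D: -2.
Taking the (5/9, 1/9, 1/9, 2/9)-weighted average: (5/9)·(9/5) + (1/9)·(-16/5) + (1/9)·(24/5) + (2/9)·(-2) = 11/15.

11/15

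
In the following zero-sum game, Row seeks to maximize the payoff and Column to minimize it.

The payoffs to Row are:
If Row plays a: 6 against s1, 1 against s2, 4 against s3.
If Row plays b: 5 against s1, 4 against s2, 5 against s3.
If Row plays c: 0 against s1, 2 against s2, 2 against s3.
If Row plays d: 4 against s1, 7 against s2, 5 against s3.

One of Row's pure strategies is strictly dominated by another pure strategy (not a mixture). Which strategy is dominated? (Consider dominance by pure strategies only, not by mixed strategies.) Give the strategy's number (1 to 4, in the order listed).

3

Compare c with b: 5 > 0, 4 > 2, 5 > 2.
So b strictly dominates c for Row; c is strictly dominated.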